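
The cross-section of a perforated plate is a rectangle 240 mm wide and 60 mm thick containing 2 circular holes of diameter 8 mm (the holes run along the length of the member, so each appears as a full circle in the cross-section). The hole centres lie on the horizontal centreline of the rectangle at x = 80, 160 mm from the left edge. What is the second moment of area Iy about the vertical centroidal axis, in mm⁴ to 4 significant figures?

Iy ≈ 6.896 × 10⁷ mm⁴

Treat the section as a set of non-overlapping primitives; coordinates are from the bounding-box lower-left.
Plate: 240 × 60, A = 14 400 mm², x = 120 mm, Ī = 69 120 000 mm⁴.
Hole 1 (subtracted): ⌀8, A = 50.2655 mm², x = 80 mm, Ī = 201.062 mm⁴.
Hole 2 (subtracted): ⌀8, A = 50.2655 mm², x = 160 mm, Ī = 201.062 mm⁴.
By symmetry the centroid is at mid-width, x̄ = 120 mm.
Transfer each piece to the vertical centroidal axis using Ī + A·d² with d = x − 120:
  plate: d = 0 mm → contributes +69 120 000 mm⁴
  hole 1: d = -40 mm → contributes −80625.8 mm⁴
  hole 2: d = 40 mm → contributes −80625.8 mm⁴
Total I = 68 958 748 mm⁴.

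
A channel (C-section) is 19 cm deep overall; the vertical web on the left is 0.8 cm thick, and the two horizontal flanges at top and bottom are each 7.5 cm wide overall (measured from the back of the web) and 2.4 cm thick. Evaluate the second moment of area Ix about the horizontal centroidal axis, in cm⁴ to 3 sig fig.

Split into non-overlapping primitives; take the origin at the lower-left of the bounding box.
Web: 0.8 × 19, A = 15.2 cm², y = 9.5 cm, Ī = 457.27 cm⁴.
Top flange (beyond web): 6.7 × 2.4, A = 16.08 cm², y = 17.8 cm, Ī = 7.7184 cm⁴.
Bottom flange (beyond web): 6.7 × 2.4, A = 16.08 cm², y = 1.2 cm, Ī = 7.7184 cm⁴.
By symmetry the centroid is at mid-height, ȳ = 9.5 cm.
Transfer each piece to the horizontal centroidal axis using Ī + A·d² with d = y − 9.5:
  web: d = 0 cm → contributes +457.27 cm⁴
  top flange (beyond web): d = 8.3 cm → contributes +1115.5 cm⁴
  bottom flange (beyond web): d = -8.3 cm → contributes +1115.5 cm⁴
Total I = 2688.2 cm⁴.

Ix ≈ 2690 cm⁴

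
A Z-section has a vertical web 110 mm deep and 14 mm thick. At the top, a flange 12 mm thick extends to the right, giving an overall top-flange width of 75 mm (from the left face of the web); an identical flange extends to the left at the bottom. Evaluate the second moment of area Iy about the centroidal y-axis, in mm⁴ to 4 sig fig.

Iy ≈ 2.538 × 10⁶ mm⁴

Split into non-overlapping primitives; take the origin at the lower-left of the bounding box.
Web: 14 × 110, A = 1 540 mm², x = 68 mm, Ī = 25153.3 mm⁴.
Top flange (beyond web): 61 × 12, A = 732 mm², x = 105.5 mm, Ī = 226 981 mm⁴.
Bottom flange (beyond web): 61 × 12, A = 732 mm², x = 30.5 mm, Ī = 226 981 mm⁴.
Centroid: x̄ = ΣA·x / ΣA = 68 mm.
Transfer each piece to the centroidal y-axis using Ī + A·d² with d = x − 68:
  web: d = 0 mm → contributes +25153.3 mm⁴
  top flange (beyond web): d = 37.5 mm → contributes +1 256 356 mm⁴
  bottom flange (beyond web): d = -37.5 mm → contributes +1 256 356 mm⁴
Total I = 2 537 865 mm⁴.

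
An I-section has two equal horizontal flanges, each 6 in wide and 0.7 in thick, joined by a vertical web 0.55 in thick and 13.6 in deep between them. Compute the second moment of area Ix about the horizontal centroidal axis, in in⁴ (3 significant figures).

Ix ≈ 545 in⁴

Treat the section as a set of non-overlapping primitives; coordinates are from the bounding-box lower-left.
Bottom flange: 6 × 0.7, A = 4.2 in², y = 0.35 in, Ī = 0.1715 in⁴.
Web: 0.55 × 13.6, A = 7.48 in², y = 7.5 in, Ī = 115.29 in⁴.
Top flange: 6 × 0.7, A = 4.2 in², y = 14.65 in, Ī = 0.1715 in⁴.
By symmetry the centroid is at mid-height, ȳ = 7.5 in.
Transfer each piece to the horizontal centroidal axis using Ī + A·d² with d = y − 7.5:
  bottom flange: d = -7.15 in → contributes +214.89 in⁴
  web: d = 0 in → contributes +115.29 in⁴
  top flange: d = 7.15 in → contributes +214.89 in⁴
Total I = 545.06 in⁴.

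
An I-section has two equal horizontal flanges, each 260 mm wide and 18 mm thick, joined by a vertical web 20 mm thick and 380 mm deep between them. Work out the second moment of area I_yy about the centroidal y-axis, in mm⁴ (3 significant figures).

I_yy ≈ 5.30 × 10⁷ mm⁴

Treat the section as a set of non-overlapping primitives; coordinates are from the bounding-box lower-left.
Bottom flange: 260 × 18, A = 4 680 mm², x = 130 mm, Ī = 26 364 000 mm⁴.
Web: 20 × 380, A = 7 600 mm², x = 130 mm, Ī = 253 333 mm⁴.
Top flange: 260 × 18, A = 4 680 mm², x = 130 mm, Ī = 26 364 000 mm⁴.
By symmetry the centroid is at mid-width, x̄ = 130 mm.
All pieces are centred on the centroidal y-axis, so I = ΣĪ = 52 981 333 mm⁴.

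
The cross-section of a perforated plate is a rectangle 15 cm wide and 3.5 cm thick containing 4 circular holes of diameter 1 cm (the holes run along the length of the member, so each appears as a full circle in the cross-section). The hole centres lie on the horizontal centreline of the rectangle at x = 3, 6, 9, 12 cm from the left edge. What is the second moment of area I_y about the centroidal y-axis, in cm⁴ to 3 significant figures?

Break the section into simple shapes (no overlaps), measuring from the bottom-left corner of the bounding box.
Plate: 15 × 3.5, A = 52.5 cm², x = 7.5 cm, Ī = 984.38 cm⁴.
Hole 1 (subtracted): ⌀1, A = 0.7854 cm², x = 3 cm, Ī = 0.049087 cm⁴.
Hole 2 (subtracted): ⌀1, A = 0.7854 cm², x = 6 cm, Ī = 0.049087 cm⁴.
Hole 3 (subtracted): ⌀1, A = 0.7854 cm², x = 9 cm, Ī = 0.049087 cm⁴.
Hole 4 (subtracted): ⌀1, A = 0.7854 cm², x = 12 cm, Ī = 0.049087 cm⁴.
By symmetry the centroid is at mid-width, x̄ = 7.5 cm.
Transfer each piece to the centroidal y-axis using Ī + A·d² with d = x − 7.5:
  plate: d = 0 cm → contributes +984.38 cm⁴
  hole 1: d = -4.5 cm → contributes −15.953 cm⁴
  hole 2: d = -1.5 cm → contributes −1.8162 cm⁴
  hole 3: d = 1.5 cm → contributes −1.8162 cm⁴
  hole 4: d = 4.5 cm → contributes −15.953 cm⁴
Total I = 948.84 cm⁴.

I_y ≈ 949 cm⁴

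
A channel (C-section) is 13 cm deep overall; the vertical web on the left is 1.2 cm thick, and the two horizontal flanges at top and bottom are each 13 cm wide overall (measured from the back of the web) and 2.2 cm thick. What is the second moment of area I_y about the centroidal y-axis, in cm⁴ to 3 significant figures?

I_y ≈ 1110 cm⁴

Decompose the section into non-overlapping parts with the origin at the bottom-left of its bounding rectangle.
Web: 1.2 × 13, A = 15.6 cm², x = 0.6 cm, Ī = 1.872 cm⁴.
Top flange (beyond web): 11.8 × 2.2, A = 25.96 cm², x = 7.1 cm, Ī = 301.22 cm⁴.
Bottom flange (beyond web): 11.8 × 2.2, A = 25.96 cm², x = 7.1 cm, Ī = 301.22 cm⁴.
Centroid: x̄ = ΣA·x / ΣA = 5.5982 cm.
Transfer each piece to the centroidal y-axis using Ī + A·d² with d = x − 5.5982:
  web: d = -4.9982 cm → contributes +391.59 cm⁴
  top flange (beyond web): d = 1.5018 cm → contributes +359.77 cm⁴
  bottom flange (beyond web): d = 1.5018 cm → contributes +359.77 cm⁴
Total I = 1111.1 cm⁴.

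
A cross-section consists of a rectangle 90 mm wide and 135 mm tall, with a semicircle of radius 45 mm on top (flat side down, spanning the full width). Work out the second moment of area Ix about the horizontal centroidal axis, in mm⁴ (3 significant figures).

Ix ≈ 3.78 × 10⁷ mm⁴

Treat the section as a set of non-overlapping primitives; coordinates are from the bounding-box lower-left.
Rectangular body: 90 × 135, A = 12 150 mm², y = 67.5 mm, Ī = 18 452 813 mm⁴.
Semicircular cap: semicircle r = 45, A = 3180.9 mm², y = 154.1 mm, Ī = 450 072 mm⁴.
Centroid: ȳ = ΣA·y / ΣA = 85.468 mm.
Transfer each piece to the horizontal centroidal axis using Ī + A·d² with d = y − 85.468:
  rectangular body: d = -17.968 mm → contributes +22 375 237 mm⁴
  semicircular cap: d = 68.631 mm → contributes +15 432 630 mm⁴
Total I = 37 807 867 mm⁴.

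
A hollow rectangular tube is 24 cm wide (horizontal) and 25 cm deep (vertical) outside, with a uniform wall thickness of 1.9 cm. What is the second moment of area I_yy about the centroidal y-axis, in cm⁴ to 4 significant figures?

Treat the section as a set of non-overlapping primitives; coordinates are from the bounding-box lower-left.
Outer rectangle: 24 × 25, A = 600 cm², x = 12 cm, Ī = 28 800 cm⁴.
Inner void (subtracted): 20.2 × 21.2, A = 428.24 cm², x = 12 cm, Ī = 14561.6 cm⁴.
By symmetry the centroid is at mid-width, x̄ = 12 cm.
All pieces are centred on the centroidal y-axis, so I = ΣĪ (holes subtracted) = 14238.4 cm⁴.

I_yy ≈ 1.424 × 10⁴ cm⁴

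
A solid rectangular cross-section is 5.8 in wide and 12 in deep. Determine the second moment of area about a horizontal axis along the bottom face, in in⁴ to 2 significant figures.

I_base ≈ 3300 in⁴

The section: 5.8 × 12, A = 69.6 in², y = 6 in, Ī = 835.2 in⁴.
Transfer it to the base of the section using Ī + A·d² with d = y − 0:
  the section: d = 6 in → contributes +3 341 in⁴
Total I = 3 341 in⁴.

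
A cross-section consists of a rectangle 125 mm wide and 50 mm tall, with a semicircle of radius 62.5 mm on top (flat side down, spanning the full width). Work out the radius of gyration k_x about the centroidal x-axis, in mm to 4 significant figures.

k_x ≈ 30.07 mm

Decompose the section into non-overlapping parts with the origin at the bottom-left of its bounding rectangle.
Rectangular body: 125 × 50, A = 6 250 mm², y = 25 mm, Ī = 1 302 083 mm⁴.
Semicircular cap: semicircle r = 62.5, A = 6135.92 mm², y = 76.5258 mm, Ī = 1 674 758 mm⁴.
Centroid: ȳ = ΣA·y / ΣA = 50.5256 mm.
Transfer each piece to the centroidal x-axis using Ī + A·d² with d = y − 50.5256:
  rectangular body: d = -25.5256 mm → contributes +5 374 320 mm⁴
  semicircular cap: d = 26.0002 mm → contributes +5 822 704 mm⁴
Total I = 11 197 024 mm⁴.
Radius of gyration: k = √(I/A) = √(11 197 024 / 12385.9) = 30.0668 mm.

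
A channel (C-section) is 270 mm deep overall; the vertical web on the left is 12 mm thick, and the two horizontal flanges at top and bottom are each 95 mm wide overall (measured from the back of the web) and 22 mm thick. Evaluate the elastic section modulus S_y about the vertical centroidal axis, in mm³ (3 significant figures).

S_y ≈ 9.41 × 10⁴ mm³

Split into non-overlapping primitives; take the origin at the lower-left of the bounding box.
Web: 12 × 270, A = 3 240 mm², x = 6 mm, Ī = 38 880 mm⁴.
Top flange (beyond web): 83 × 22, A = 1 826 mm², x = 53.5 mm, Ī = 1 048 276 mm⁴.
Bottom flange (beyond web): 83 × 22, A = 1 826 mm², x = 53.5 mm, Ī = 1 048 276 mm⁴.
Centroid: x̄ = ΣA·x / ΣA = 31.17 mm.
Transfer each piece to the vertical centroidal axis using Ī + A·d² with d = x − 31.17:
  web: d = -25.17 mm → contributes +2 091 475 mm⁴
  top flange (beyond web): d = 22.33 mm → contributes +1 958 792 mm⁴
  bottom flange (beyond web): d = 22.33 mm → contributes +1 958 792 mm⁴
Total I = 6 009 059 mm⁴.
Extreme fibre distance c = 63.83 mm; S = I/c = 94 141 mm³.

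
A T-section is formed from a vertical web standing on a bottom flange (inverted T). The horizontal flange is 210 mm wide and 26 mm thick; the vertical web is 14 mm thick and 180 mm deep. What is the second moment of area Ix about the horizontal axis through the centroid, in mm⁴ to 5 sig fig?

Treat the section as a set of non-overlapping primitives; coordinates are from the bounding-box lower-left.
Flange: 210 × 26, A = 5 460 mm², y = 13 mm, Ī = 307 580 mm⁴.
Web: 14 × 180, A = 2 520 mm², y = 116 mm, Ī = 6 804 000 mm⁴.
Centroid: ȳ = ΣA·y / ΣA = 45.52632 mm.
Transfer each piece to the horizontal axis through the centroid using Ī + A·d² with d = y − 45.52632:
  flange: d = -32.52632 mm → contributes +6 084 048 mm⁴
  web: d = 70.47368 mm → contributes +19 319 681 mm⁴
Total I = 25 403 729 mm⁴.

Ix ≈ 2.5404 × 10⁷ mm⁴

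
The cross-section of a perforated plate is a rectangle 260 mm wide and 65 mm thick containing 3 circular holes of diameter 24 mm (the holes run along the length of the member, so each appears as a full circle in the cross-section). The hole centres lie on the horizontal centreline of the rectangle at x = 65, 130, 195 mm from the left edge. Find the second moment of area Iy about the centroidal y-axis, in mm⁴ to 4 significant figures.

Iy ≈ 9.133 × 10⁷ mm⁴

Decompose the section into non-overlapping parts with the origin at the bottom-left of its bounding rectangle.
Plate: 260 × 65, A = 16 900 mm², x = 130 mm, Ī = 95 203 333 mm⁴.
Hole 1 (subtracted): ⌀24, A = 452.389 mm², x = 65 mm, Ī = 16 286 mm⁴.
Hole 2 (subtracted): ⌀24, A = 452.389 mm², x = 130 mm, Ī = 16 286 mm⁴.
Hole 3 (subtracted): ⌀24, A = 452.389 mm², x = 195 mm, Ī = 16 286 mm⁴.
By symmetry the centroid is at mid-width, x̄ = 130 mm.
Transfer each piece to the centroidal y-axis using Ī + A·d² with d = x − 130:
  plate: d = 0 mm → contributes +95 203 333 mm⁴
  hole 1: d = -65 mm → contributes −1 927 631 mm⁴
  hole 2: d = 0 mm → contributes −16 286 mm⁴
  hole 3: d = 65 mm → contributes −1 927 631 mm⁴
Total I = 91 331 785 mm⁴.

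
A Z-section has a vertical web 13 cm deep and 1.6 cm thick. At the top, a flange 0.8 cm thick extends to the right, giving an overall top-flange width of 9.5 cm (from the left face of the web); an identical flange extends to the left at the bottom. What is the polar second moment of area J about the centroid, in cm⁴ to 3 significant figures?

Split into non-overlapping primitives; take the origin at the lower-left of the bounding box.
Web: 1.6 × 13, A = 20.8 cm², y = 6.5 cm, Ī = 292.93 cm⁴.
Top flange (beyond web): 7.9 × 0.8, A = 6.32 cm², y = 12.6 cm, Ī = 0.33707 cm⁴.
Bottom flange (beyond web): 7.9 × 0.8, A = 6.32 cm², y = 0.4 cm, Ī = 0.33707 cm⁴.
Centroid: ȳ = ΣA·y / ΣA = 6.5 cm.
Transfer each piece to the centroidal x-axis using Ī + A·d² with d = y − 6.5:
  web: d = 0 cm → contributes +292.93 cm⁴
  top flange (beyond web): d = 6.1 cm → contributes +235.5 cm⁴
  bottom flange (beyond web): d = -6.1 cm → contributes +235.5 cm⁴
Total I = 763.94 cm⁴.
For the y-axis: x̄ = 8.7 cm.
Repeating about the centroidal y-axis gives I_y = 355.37 cm⁴.
Polar second moment: J = I_x + I_y = 1119.3 cm⁴.

J ≈ 1120 cm⁴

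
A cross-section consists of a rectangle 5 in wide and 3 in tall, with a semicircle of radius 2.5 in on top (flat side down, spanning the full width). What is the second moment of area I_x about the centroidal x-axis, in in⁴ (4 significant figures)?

I_x ≈ 54.46 in⁴

Decompose the section into non-overlapping parts with the origin at the bottom-left of its bounding rectangle.
Rectangular body: 5 × 3, A = 15 in², y = 1.5 in, Ī = 11.25 in⁴.
Semicircular cap: semicircle r = 2.5, A = 9.81748 in², y = 4.06103 in, Ī = 4.28738 in⁴.
Centroid: ȳ = ΣA·y / ΣA = 2.51311 in.
Transfer each piece to the centroidal x-axis using Ī + A·d² with d = y − 2.51311:
  rectangular body: d = -1.01311 in → contributes +26.6459 in⁴
  semicircular cap: d = 1.54792 in → contributes +27.8106 in⁴
Total I = 54.4566 in⁴.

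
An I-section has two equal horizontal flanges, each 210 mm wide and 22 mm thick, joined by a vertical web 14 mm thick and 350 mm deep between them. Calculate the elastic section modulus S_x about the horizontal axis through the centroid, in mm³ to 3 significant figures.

S_x ≈ 1.88 × 10⁶ mm³

Break the section into simple shapes (no overlaps), measuring from the bottom-left corner of the bounding box.
Bottom flange: 210 × 22, A = 4 620 mm², y = 11 mm, Ī = 186 340 mm⁴.
Web: 14 × 350, A = 4 900 mm², y = 197 mm, Ī = 50 020 833 mm⁴.
Top flange: 210 × 22, A = 4 620 mm², y = 383 mm, Ī = 186 340 mm⁴.
By symmetry the centroid is at mid-height, ȳ = 197 mm.
Transfer each piece to the horizontal axis through the centroid using Ī + A·d² with d = y − 197:
  bottom flange: d = -186 mm → contributes +160 019 860 mm⁴
  web: d = 0 mm → contributes +50 020 833 mm⁴
  top flange: d = 186 mm → contributes +160 019 860 mm⁴
Total I = 370 060 553 mm⁴.
Extreme fibre distance c = 197 mm; S = I/c = 1 878 480 mm³.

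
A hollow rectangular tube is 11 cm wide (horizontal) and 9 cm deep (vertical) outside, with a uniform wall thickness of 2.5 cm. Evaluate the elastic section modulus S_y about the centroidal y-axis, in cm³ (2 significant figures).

S_y ≈ 170 cm³

Break the section into simple shapes (no overlaps), measuring from the bottom-left corner of the bounding box.
Outer rectangle: 11 × 9, A = 99 cm², x = 5.5 cm, Ī = 998.3 cm⁴.
Inner void (subtracted): 6 × 4, A = 24 cm², x = 5.5 cm, Ī = 72 cm⁴.
By symmetry the centroid is at mid-width, x̄ = 5.5 cm.
All pieces are centred on the centroidal y-axis, so I = ΣĪ (holes subtracted) = 926.3 cm⁴.
Extreme fibre distance c = 5.5 cm; S = I/c = 168.4 cm³.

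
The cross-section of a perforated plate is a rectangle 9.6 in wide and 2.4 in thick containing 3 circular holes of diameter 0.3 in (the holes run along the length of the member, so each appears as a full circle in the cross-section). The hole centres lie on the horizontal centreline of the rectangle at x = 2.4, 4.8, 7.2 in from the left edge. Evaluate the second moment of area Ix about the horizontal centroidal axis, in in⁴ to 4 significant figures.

Split into non-overlapping primitives; take the origin at the lower-left of the bounding box.
Plate: 9.6 × 2.4, A = 23.04 in², y = 1.2 in, Ī = 11.0592 in⁴.
Hole 1 (subtracted): ⌀0.3, A = 0.0706858 in², y = 1.2 in, Ī = 0.000397608 in⁴.
Hole 2 (subtracted): ⌀0.3, A = 0.0706858 in², y = 1.2 in, Ī = 0.000397608 in⁴.
Hole 3 (subtracted): ⌀0.3, A = 0.0706858 in², y = 1.2 in, Ī = 0.000397608 in⁴.
By symmetry the centroid is at mid-height, ȳ = 1.2 in.
All pieces are centred on the horizontal centroidal axis, so I = ΣĪ (holes subtracted) = 11.058 in⁴.

Ix ≈ 11.06 in⁴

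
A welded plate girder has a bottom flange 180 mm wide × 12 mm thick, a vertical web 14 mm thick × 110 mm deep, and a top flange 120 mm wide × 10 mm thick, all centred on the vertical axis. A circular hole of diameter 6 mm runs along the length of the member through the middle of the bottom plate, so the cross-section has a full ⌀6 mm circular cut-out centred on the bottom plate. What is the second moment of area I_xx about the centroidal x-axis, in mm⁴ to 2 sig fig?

I_xx ≈ 1.3 × 10⁷ mm⁴

Break the section into simple shapes (no overlaps), measuring from the bottom-left corner of the bounding box.
Bottom plate: 180 × 12, A = 2 160 mm², y = 6 mm, Ī = 25 920 mm⁴.
Web plate: 14 × 110, A = 1 540 mm², y = 67 mm, Ī = 1 552 833 mm⁴.
Top plate: 120 × 10, A = 1 200 mm², y = 127 mm, Ī = 10 000 mm⁴.
Hole (subtracted): ⌀6, A = 28.27 mm², y = 6 mm, Ī = 63.62 mm⁴.
Centroid: ȳ = ΣA·y / ΣA = 55.09 mm.
Transfer each piece to the centroidal x-axis using Ī + A·d² with d = y − 55.09:
  bottom plate: d = -49.09 mm → contributes +5 230 582 mm⁴
  web plate: d = 11.91 mm → contributes +1 771 377 mm⁴
  top plate: d = 71.91 mm → contributes +6 215 719 mm⁴
  hole: d = -49.09 mm → contributes −68 192 mm⁴
Total I = 13 149 486 mm⁴.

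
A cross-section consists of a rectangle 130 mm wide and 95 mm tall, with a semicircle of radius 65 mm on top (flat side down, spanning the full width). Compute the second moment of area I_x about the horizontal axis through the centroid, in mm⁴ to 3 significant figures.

Split into non-overlapping primitives; take the origin at the lower-left of the bounding box.
Rectangular body: 130 × 95, A = 12 350 mm², y = 47.5 mm, Ī = 9 288 229 mm⁴.
Semicircular cap: semicircle r = 65, A = 6636.6 mm², y = 122.59 mm, Ī = 1 959 230 mm⁴.
Centroid: ȳ = ΣA·y / ΣA = 73.746 mm.
Transfer each piece to the horizontal axis through the centroid using Ī + A·d² with d = y − 73.746:
  rectangular body: d = -26.246 mm → contributes +17 795 552 mm⁴
  semicircular cap: d = 48.841 mm → contributes +17 790 410 mm⁴
Total I = 35 585 963 mm⁴.

I_x ≈ 3.56 × 10⁷ mm⁴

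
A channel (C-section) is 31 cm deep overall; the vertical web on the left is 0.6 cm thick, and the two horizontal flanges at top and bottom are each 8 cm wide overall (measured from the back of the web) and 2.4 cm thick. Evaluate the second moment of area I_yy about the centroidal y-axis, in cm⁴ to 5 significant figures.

I_yy ≈ 357.97 cm⁴

Break the section into simple shapes (no overlaps), measuring from the bottom-left corner of the bounding box.
Web: 0.6 × 31, A = 18.6 cm², x = 0.3 cm, Ī = 0.558 cm⁴.
Top flange (beyond web): 7.4 × 2.4, A = 17.76 cm², x = 4.3 cm, Ī = 81.0448 cm⁴.
Bottom flange (beyond web): 7.4 × 2.4, A = 17.76 cm², x = 4.3 cm, Ī = 81.0448 cm⁴.
Centroid: x̄ = ΣA·x / ΣA = 2.925277 cm.
Transfer each piece to the centroidal y-axis using Ī + A·d² with d = x − 2.925277:
  web: d = -2.625277 cm → contributes +128.7507 cm⁴
  top flange (beyond web): d = 1.374723 cm → contributes +114.6088 cm⁴
  bottom flange (beyond web): d = 1.374723 cm → contributes +114.6088 cm⁴
Total I = 357.9682 cm⁴.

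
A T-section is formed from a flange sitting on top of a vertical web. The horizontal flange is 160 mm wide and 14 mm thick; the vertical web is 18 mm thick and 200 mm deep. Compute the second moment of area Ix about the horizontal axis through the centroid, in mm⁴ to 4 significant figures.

Decompose the section into non-overlapping parts with the origin at the bottom-left of its bounding rectangle.
Flange: 160 × 14, A = 2 240 mm², y = 207 mm, Ī = 36586.7 mm⁴.
Web: 18 × 200, A = 3 600 mm², y = 100 mm, Ī = 12 000 000 mm⁴.
Centroid: ȳ = ΣA·y / ΣA = 141.041 mm.
Transfer each piece to the horizontal axis through the centroid using Ī + A·d² with d = y − 141.041:
  flange: d = 65.9589 mm → contributes +9 781 879 mm⁴
  web: d = -41.0411 mm → contributes +18 063 738 mm⁴
Total I = 27 845 617 mm⁴.

Ix ≈ 2.785 × 10⁷ mm⁴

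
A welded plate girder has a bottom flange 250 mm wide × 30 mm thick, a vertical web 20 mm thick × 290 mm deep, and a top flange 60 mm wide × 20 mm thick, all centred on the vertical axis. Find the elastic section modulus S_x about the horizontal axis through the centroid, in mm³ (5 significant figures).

Split into non-overlapping primitives; take the origin at the lower-left of the bounding box.
Bottom plate: 250 × 30, A = 7 500 mm², y = 15 mm, Ī = 562 500 mm⁴.
Web plate: 20 × 290, A = 5 800 mm², y = 175 mm, Ī = 40 648 333 mm⁴.
Top plate: 60 × 20, A = 1 200 mm², y = 330 mm, Ī = 40 000 mm⁴.
Centroid: ȳ = ΣA·y / ΣA = 105.069 mm.
Transfer each piece to the horizontal axis through the centroid using Ī + A·d² with d = y − 105.069:
  bottom plate: d = -90.06897 mm → contributes +61 405 639 mm⁴
  web plate: d = 69.93103 mm → contributes +69 012 361 mm⁴
  top plate: d = 224.931 mm → contributes +60 752 764 mm⁴
Total I = 191 170 764 mm⁴.
Extreme fibre distance c = 234.931 mm; S = I/c = 813731.4 mm³.

S_x ≈ 8.1373 × 10⁵ mm³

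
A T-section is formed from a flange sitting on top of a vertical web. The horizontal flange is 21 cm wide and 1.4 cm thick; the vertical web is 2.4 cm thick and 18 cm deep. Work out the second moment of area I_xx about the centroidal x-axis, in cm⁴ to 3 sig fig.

Split into non-overlapping primitives; take the origin at the lower-left of the bounding box.
Flange: 21 × 1.4, A = 29.4 cm², y = 18.7 cm, Ī = 4.802 cm⁴.
Web: 2.4 × 18, A = 43.2 cm², y = 9 cm, Ī = 1166.4 cm⁴.
Centroid: ȳ = ΣA·y / ΣA = 12.928 cm.
Transfer each piece to the centroidal x-axis using Ī + A·d² with d = y − 12.928:
  flange: d = 5.7719 cm → contributes +984.26 cm⁴
  web: d = -3.9281 cm → contributes +1 833 cm⁴
Total I = 2817.2 cm⁴.

I_xx ≈ 2820 cm⁴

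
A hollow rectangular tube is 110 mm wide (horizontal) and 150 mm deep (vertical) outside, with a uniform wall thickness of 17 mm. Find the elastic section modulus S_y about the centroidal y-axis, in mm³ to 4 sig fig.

S_y ≈ 2.253 × 10⁵ mm³

Split into non-overlapping primitives; take the origin at the lower-left of the bounding box.
Outer rectangle: 110 × 150, A = 16 500 mm², x = 55 mm, Ī = 16 637 500 mm⁴.
Inner void (subtracted): 76 × 116, A = 8 816 mm², x = 55 mm, Ī = 4 243 435 mm⁴.
By symmetry the centroid is at mid-width, x̄ = 55 mm.
All pieces are centred on the centroidal y-axis, so I = ΣĪ (holes subtracted) = 12 394 065 mm⁴.
Extreme fibre distance c = 55 mm; S = I/c = 225 347 mm³.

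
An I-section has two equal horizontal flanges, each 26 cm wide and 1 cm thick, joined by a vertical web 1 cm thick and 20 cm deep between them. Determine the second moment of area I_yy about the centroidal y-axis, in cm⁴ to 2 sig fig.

I_yy ≈ 2900 cm⁴

Split into non-overlapping primitives; take the origin at the lower-left of the bounding box.
Bottom flange: 26 × 1, A = 26 cm², x = 13 cm, Ī = 1 465 cm⁴.
Web: 1 × 20, A = 20 cm², x = 13 cm, Ī = 1.667 cm⁴.
Top flange: 26 × 1, A = 26 cm², x = 13 cm, Ī = 1 465 cm⁴.
By symmetry the centroid is at mid-width, x̄ = 13 cm.
All pieces are centred on the centroidal y-axis, so I = ΣĪ = 2 931 cm⁴.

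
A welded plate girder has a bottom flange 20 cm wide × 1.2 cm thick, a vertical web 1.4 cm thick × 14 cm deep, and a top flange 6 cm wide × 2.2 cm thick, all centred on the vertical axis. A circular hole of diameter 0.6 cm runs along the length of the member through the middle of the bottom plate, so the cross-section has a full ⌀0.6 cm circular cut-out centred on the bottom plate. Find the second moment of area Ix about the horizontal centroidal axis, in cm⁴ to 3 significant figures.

Decompose the section into non-overlapping parts with the origin at the bottom-left of its bounding rectangle.
Bottom plate: 20 × 1.2, A = 24 cm², y = 0.6 cm, Ī = 2.88 cm⁴.
Web plate: 1.4 × 14, A = 19.6 cm², y = 8.2 cm, Ī = 320.13 cm⁴.
Top plate: 6 × 2.2, A = 13.2 cm², y = 16.3 cm, Ī = 5.324 cm⁴.
Hole (subtracted): ⌀0.6, A = 0.28274 cm², y = 0.6 cm, Ī = 0.0063617 cm⁴.
Centroid: ȳ = ΣA·y / ΣA = 6.9025 cm.
Transfer each piece to the horizontal centroidal axis using Ī + A·d² with d = y − 6.9025:
  bottom plate: d = -6.3025 cm → contributes +956.2 cm⁴
  web plate: d = 1.2975 cm → contributes +353.13 cm⁴
  top plate: d = 9.3975 cm → contributes +1171.1 cm⁴
  hole: d = -6.3025 cm → contributes −11.237 cm⁴
Total I = 2469.1 cm⁴.

Ix ≈ 2470 cm⁴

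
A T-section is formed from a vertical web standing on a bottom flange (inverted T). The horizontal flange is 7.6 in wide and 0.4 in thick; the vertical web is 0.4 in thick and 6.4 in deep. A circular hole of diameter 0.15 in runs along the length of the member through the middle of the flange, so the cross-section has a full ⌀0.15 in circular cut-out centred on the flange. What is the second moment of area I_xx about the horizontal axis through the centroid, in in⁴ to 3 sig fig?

I_xx ≈ 24.8 in⁴

Decompose the section into non-overlapping parts with the origin at the bottom-left of its bounding rectangle.
Flange: 7.6 × 0.4, A = 3.04 in², y = 0.2 in, Ī = 0.040533 in⁴.
Web: 0.4 × 6.4, A = 2.56 in², y = 3.6 in, Ī = 8.7381 in⁴.
Hole (subtracted): ⌀0.15, A = 0.017671 in², y = 0.2 in, Ī = 0.00002485 in⁴.
Centroid: ȳ = ΣA·y / ΣA = 1.7592 in.
Transfer each piece to the horizontal axis through the centroid using Ī + A·d² with d = y − 1.7592:
  flange: d = -1.5592 in → contributes +7.4311 in⁴
  web: d = 1.8408 in → contributes +17.413 in⁴
  hole: d = -1.5592 in → contributes −0.042986 in⁴
Total I = 24.801 in⁴.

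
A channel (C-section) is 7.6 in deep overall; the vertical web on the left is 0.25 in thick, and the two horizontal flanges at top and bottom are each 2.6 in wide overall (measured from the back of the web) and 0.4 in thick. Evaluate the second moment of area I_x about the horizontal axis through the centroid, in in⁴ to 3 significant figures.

Treat the section as a set of non-overlapping primitives; coordinates are from the bounding-box lower-left.
Web: 0.25 × 7.6, A = 1.9 in², y = 3.8 in, Ī = 9.1453 in⁴.
Top flange (beyond web): 2.35 × 0.4, A = 0.94 in², y = 7.4 in, Ī = 0.012533 in⁴.
Bottom flange (beyond web): 2.35 × 0.4, A = 0.94 in², y = 0.2 in, Ī = 0.012533 in⁴.
By symmetry the centroid is at mid-height, ȳ = 3.8 in.
Transfer each piece to the horizontal axis through the centroid using Ī + A·d² with d = y − 3.8:
  web: d = 0 in → contributes +9.1453 in⁴
  top flange (beyond web): d = 3.6 in → contributes +12.195 in⁴
  bottom flange (beyond web): d = -3.6 in → contributes +12.195 in⁴
Total I = 33.535 in⁴.

I_x ≈ 33.5 in⁴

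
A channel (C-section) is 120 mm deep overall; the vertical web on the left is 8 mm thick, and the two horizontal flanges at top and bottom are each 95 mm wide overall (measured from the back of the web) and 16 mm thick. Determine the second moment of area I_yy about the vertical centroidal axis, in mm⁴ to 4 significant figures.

Split into non-overlapping primitives; take the origin at the lower-left of the bounding box.
Web: 8 × 120, A = 960 mm², x = 4 mm, Ī = 5 120 mm⁴.
Top flange (beyond web): 87 × 16, A = 1 392 mm², x = 51.5 mm, Ī = 878 004 mm⁴.
Bottom flange (beyond web): 87 × 16, A = 1 392 mm², x = 51.5 mm, Ī = 878 004 mm⁴.
Centroid: x̄ = ΣA·x / ΣA = 39.3205 mm.
Transfer each piece to the vertical centroidal axis using Ī + A·d² with d = x − 39.3205:
  web: d = -35.3205 mm → contributes +1 202 757 mm⁴
  top flange (beyond web): d = 12.1795 mm → contributes +1 084 493 mm⁴
  bottom flange (beyond web): d = 12.1795 mm → contributes +1 084 493 mm⁴
Total I = 3 371 743 mm⁴.

I_yy ≈ 3.372 × 10⁶ mm⁴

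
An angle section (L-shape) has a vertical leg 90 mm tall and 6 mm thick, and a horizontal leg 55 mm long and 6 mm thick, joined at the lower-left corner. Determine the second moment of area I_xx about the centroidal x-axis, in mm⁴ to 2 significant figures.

Break the section into simple shapes (no overlaps), measuring from the bottom-left corner of the bounding box.
Vertical leg: 6 × 90, A = 540 mm², y = 45 mm, Ī = 364 500 mm⁴.
Horizontal leg (remainder): 49 × 6, A = 294 mm², y = 3 mm, Ī = 882 mm⁴.
Centroid: ȳ = ΣA·y / ΣA = 30.19 mm.
Transfer each piece to the centroidal x-axis using Ī + A·d² with d = y − 30.19:
  vertical leg: d = 14.81 mm → contributes +482 874 mm⁴
  horizontal leg (remainder): d = -27.19 mm → contributes +218 303 mm⁴
Total I = 701 177 mm⁴.

I_xx ≈ 7.0 × 10⁵ mm⁴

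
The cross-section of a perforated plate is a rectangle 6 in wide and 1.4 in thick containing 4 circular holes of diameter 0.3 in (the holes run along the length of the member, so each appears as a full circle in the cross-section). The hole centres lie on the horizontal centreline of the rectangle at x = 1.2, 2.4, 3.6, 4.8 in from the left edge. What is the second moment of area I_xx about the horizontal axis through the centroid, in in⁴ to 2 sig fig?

Break the section into simple shapes (no overlaps), measuring from the bottom-left corner of the bounding box.
Plate: 6 × 1.4, A = 8.4 in², y = 0.7 in, Ī = 1.372 in⁴.
Hole 1 (subtracted): ⌀0.3, A = 0.07069 in², y = 0.7 in, Ī = 0.0003976 in⁴.
Hole 2 (subtracted): ⌀0.3, A = 0.07069 in², y = 0.7 in, Ī = 0.0003976 in⁴.
Hole 3 (subtracted): ⌀0.3, A = 0.07069 in², y = 0.7 in, Ī = 0.0003976 in⁴.
Hole 4 (subtracted): ⌀0.3, A = 0.07069 in², y = 0.7 in, Ī = 0.0003976 in⁴.
By symmetry the centroid is at mid-height, ȳ = 0.7 in.
All pieces are centred on the horizontal axis through the centroid, so I = ΣĪ (holes subtracted) = 1.37 in⁴.

I_xx ≈ 1.4 in⁴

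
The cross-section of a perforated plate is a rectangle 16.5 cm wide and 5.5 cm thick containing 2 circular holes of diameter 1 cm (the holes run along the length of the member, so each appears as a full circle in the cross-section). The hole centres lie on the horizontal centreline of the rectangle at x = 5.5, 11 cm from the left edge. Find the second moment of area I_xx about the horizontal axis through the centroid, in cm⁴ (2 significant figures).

I_xx ≈ 230 cm⁴

Break the section into simple shapes (no overlaps), measuring from the bottom-left corner of the bounding box.
Plate: 16.5 × 5.5, A = 90.75 cm², y = 2.75 cm, Ī = 228.8 cm⁴.
Hole 1 (subtracted): ⌀1, A = 0.7854 cm², y = 2.75 cm, Ī = 0.04909 cm⁴.
Hole 2 (subtracted): ⌀1, A = 0.7854 cm², y = 2.75 cm, Ī = 0.04909 cm⁴.
By symmetry the centroid is at mid-height, ȳ = 2.75 cm.
All pieces are centred on the horizontal axis through the centroid, so I = ΣĪ (holes subtracted) = 228.7 cm⁴.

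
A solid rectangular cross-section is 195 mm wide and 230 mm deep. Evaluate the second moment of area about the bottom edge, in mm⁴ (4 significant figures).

The section: 195 × 230, A = 44 850 mm², y = 115 mm, Ī = 197 713 750 mm⁴.
Transfer it to a horizontal axis along the bottom face using Ī + A·d² with d = y − 0:
  the section: d = 115 mm → contributes +790 855 000 mm⁴
Total I = 790 855 000 mm⁴.

I_base ≈ 7.909 × 10⁸ mm⁴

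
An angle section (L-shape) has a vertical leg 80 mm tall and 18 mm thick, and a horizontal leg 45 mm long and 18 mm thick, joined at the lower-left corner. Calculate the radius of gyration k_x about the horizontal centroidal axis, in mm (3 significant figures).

k_x ≈ 24.2 mm

Break the section into simple shapes (no overlaps), measuring from the bottom-left corner of the bounding box.
Vertical leg: 18 × 80, A = 1 440 mm², y = 40 mm, Ī = 768 000 mm⁴.
Horizontal leg (remainder): 27 × 18, A = 486 mm², y = 9 mm, Ī = 13 122 mm⁴.
Centroid: ȳ = ΣA·y / ΣA = 32.178 mm.
Transfer each piece to the horizontal centroidal axis using Ī + A·d² with d = y − 32.178:
  vertical leg: d = 7.8224 mm → contributes +856 114 mm⁴
  horizontal leg (remainder): d = -23.178 mm → contributes +274 201 mm⁴
Total I = 1 130 315 mm⁴.
Radius of gyration: k = √(I/A) = √(1 130 315 / 1 926) = 24.225 mm.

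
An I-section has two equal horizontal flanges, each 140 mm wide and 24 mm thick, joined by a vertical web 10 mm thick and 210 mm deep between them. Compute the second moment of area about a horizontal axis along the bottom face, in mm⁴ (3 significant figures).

I_base ≈ 2.47 × 10⁸ mm⁴

Break the section into simple shapes (no overlaps), measuring from the bottom-left corner of the bounding box.
Bottom flange: 140 × 24, A = 3 360 mm², y = 12 mm, Ī = 161 280 mm⁴.
Web: 10 × 210, A = 2 100 mm², y = 129 mm, Ī = 7 717 500 mm⁴.
Top flange: 140 × 24, A = 3 360 mm², y = 246 mm, Ī = 161 280 mm⁴.
Transfer each piece to the bottom edge using Ī + A·d² with d = y − 0:
  bottom flange: d = 12 mm → contributes +645 120 mm⁴
  web: d = 129 mm → contributes +42 663 600 mm⁴
  top flange: d = 246 mm → contributes +203 495 040 mm⁴
Total I = 246 803 760 mm⁴.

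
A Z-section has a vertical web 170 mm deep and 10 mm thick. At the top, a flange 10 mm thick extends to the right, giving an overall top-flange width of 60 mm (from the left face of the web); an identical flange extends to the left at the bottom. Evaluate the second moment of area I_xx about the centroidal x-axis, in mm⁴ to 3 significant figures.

I_xx ≈ 1.05 × 10⁷ mm⁴

Break the section into simple shapes (no overlaps), measuring from the bottom-left corner of the bounding box.
Web: 10 × 170, A = 1 700 mm², y = 85 mm, Ī = 4 094 167 mm⁴.
Top flange (beyond web): 50 × 10, A = 500 mm², y = 165 mm, Ī = 4166.7 mm⁴.
Bottom flange (beyond web): 50 × 10, A = 500 mm², y = 5 mm, Ī = 4166.7 mm⁴.
Centroid: ȳ = ΣA·y / ΣA = 85 mm.
Transfer each piece to the centroidal x-axis using Ī + A·d² with d = y − 85:
  web: d = 0 mm → contributes +4 094 167 mm⁴
  top flange (beyond web): d = 80 mm → contributes +3 204 167 mm⁴
  bottom flange (beyond web): d = -80 mm → contributes +3 204 167 mm⁴
Total I = 10 502 500 mm⁴.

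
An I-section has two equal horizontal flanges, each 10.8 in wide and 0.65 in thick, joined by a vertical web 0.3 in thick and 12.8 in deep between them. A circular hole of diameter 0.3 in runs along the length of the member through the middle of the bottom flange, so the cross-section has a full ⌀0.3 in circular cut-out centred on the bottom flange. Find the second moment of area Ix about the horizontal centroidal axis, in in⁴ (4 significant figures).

Break the section into simple shapes (no overlaps), measuring from the bottom-left corner of the bounding box.
Bottom flange: 10.8 × 0.65, A = 7.02 in², y = 0.325 in, Ī = 0.247163 in⁴.
Web: 0.3 × 12.8, A = 3.84 in², y = 7.05 in, Ī = 52.4288 in⁴.
Top flange: 10.8 × 0.65, A = 7.02 in², y = 13.775 in, Ī = 0.247163 in⁴.
Hole (subtracted): ⌀0.3, A = 0.0706858 in², y = 0.325 in, Ī = 0.000397608 in⁴.
Centroid: ȳ = ΣA·y / ΣA = 7.07669 in.
Transfer each piece to the horizontal centroidal axis using Ī + A·d² with d = y − 7.07669:
  bottom flange: d = -6.75169 in → contributes +320.256 in⁴
  web: d = -0.0266918 in → contributes +52.4315 in⁴
  top flange: d = 6.69831 in → contributes +315.216 in⁴
  hole: d = -6.75169 in → contributes −3.22264 in⁴
Total I = 684.681 in⁴.

Ix ≈ 684.7 in⁴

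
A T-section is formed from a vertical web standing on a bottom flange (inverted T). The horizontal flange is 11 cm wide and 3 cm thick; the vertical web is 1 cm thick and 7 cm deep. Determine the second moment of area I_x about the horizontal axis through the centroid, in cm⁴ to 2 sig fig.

Treat the section as a set of non-overlapping primitives; coordinates are from the bounding-box lower-left.
Flange: 11 × 3, A = 33 cm², y = 1.5 cm, Ī = 24.75 cm⁴.
Web: 1 × 7, A = 7 cm², y = 6.5 cm, Ī = 28.58 cm⁴.
Centroid: ȳ = ΣA·y / ΣA = 2.375 cm.
Transfer each piece to the horizontal axis through the centroid using Ī + A·d² with d = y − 2.375:
  flange: d = -0.875 cm → contributes +50.02 cm⁴
  web: d = 4.125 cm → contributes +147.7 cm⁴
Total I = 197.7 cm⁴.

I_x ≈ 200 cm⁴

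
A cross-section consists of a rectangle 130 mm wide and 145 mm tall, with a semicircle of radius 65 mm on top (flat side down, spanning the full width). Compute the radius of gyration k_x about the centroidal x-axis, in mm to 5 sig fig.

Split into non-overlapping primitives; take the origin at the lower-left of the bounding box.
Rectangular body: 130 × 145, A = 18 850 mm², y = 72.5 mm, Ī = 33 026 771 mm⁴.
Semicircular cap: semicircle r = 65, A = 6636.614 mm², y = 172.5869 mm, Ī = 1 959 230 mm⁴.
Centroid: ȳ = ΣA·y / ΣA = 98.56223 mm.
Transfer each piece to the centroidal x-axis using Ī + A·d² with d = y − 98.56223:
  rectangular body: d = -26.06223 mm → contributes +45 830 437 mm⁴
  semicircular cap: d = 74.02463 mm → contributes +38 325 529 mm⁴
Total I = 84 155 966 mm⁴.
Radius of gyration: k = √(I/A) = √(84 155 966 / 25486.61) = 57.46275 mm.

k_x ≈ 57.463 mm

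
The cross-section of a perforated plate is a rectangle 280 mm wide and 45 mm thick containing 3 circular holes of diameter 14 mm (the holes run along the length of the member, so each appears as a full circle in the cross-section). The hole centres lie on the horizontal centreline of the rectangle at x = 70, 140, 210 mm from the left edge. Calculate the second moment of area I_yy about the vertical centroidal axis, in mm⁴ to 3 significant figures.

I_yy ≈ 8.08 × 10⁷ mm⁴

Break the section into simple shapes (no overlaps), measuring from the bottom-left corner of the bounding box.
Plate: 280 × 45, A = 12 600 mm², x = 140 mm, Ī = 82 320 000 mm⁴.
Hole 1 (subtracted): ⌀14, A = 153.94 mm², x = 70 mm, Ī = 1885.7 mm⁴.
Hole 2 (subtracted): ⌀14, A = 153.94 mm², x = 140 mm, Ī = 1885.7 mm⁴.
Hole 3 (subtracted): ⌀14, A = 153.94 mm², x = 210 mm, Ī = 1885.7 mm⁴.
By symmetry the centroid is at mid-width, x̄ = 140 mm.
Transfer each piece to the vertical centroidal axis using Ī + A·d² with d = x − 140:
  plate: d = 0 mm → contributes +82 320 000 mm⁴
  hole 1: d = -70 mm → contributes −756 182 mm⁴
  hole 2: d = 0 mm → contributes −1885.7 mm⁴
  hole 3: d = 70 mm → contributes −756 182 mm⁴
Total I = 80 805 750 mm⁴.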